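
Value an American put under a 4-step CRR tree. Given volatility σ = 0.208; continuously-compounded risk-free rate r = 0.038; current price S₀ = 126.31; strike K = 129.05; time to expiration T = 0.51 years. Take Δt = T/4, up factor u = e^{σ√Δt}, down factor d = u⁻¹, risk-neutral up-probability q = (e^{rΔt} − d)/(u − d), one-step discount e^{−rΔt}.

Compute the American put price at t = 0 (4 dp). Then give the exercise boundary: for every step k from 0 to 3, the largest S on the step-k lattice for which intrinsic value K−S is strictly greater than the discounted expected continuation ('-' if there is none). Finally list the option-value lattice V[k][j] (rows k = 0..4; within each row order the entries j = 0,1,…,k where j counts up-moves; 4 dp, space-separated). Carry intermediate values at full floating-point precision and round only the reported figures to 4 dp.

Δt=0.12750, u=1.07710, d=0.92842, q=0.51411, disc=e^(-rΔt)=0.99517
k=4 terminal: V=max(K-S,0) → 35.2039 20.1753 2.7400 0.0000 0.0000
k=3: j=0 S=101.0815 intr=27.9685 cont=27.3448 V=27.9685[EX]; j=1 S=117.2688 intr=11.7812 cont=11.1575 V=11.7812[EX]; j=2 S=136.0483 intr=0.0000 cont=1.3249 V=1.3249[hold]; j=3 S=157.8353 intr=0.0000 cont=0.0000 V=0.0000[hold]  S*(3)=117.2688
k=2: j=0 S=108.8747 intr=20.1753 cont=19.5516 V=20.1753[EX]; j=1 S=126.3100 intr=2.7400 cont=6.3746 V=6.3746[hold]; j=2 S=146.5374 intr=0.0000 cont=0.6407 V=0.6407[hold]  S*(2)=108.8747
k=1: j=0 S=117.2688 intr=11.7812 cont=13.0171 V=13.0171[hold]; j=1 S=136.0483 intr=0.0000 cont=3.4102 V=3.4102[hold]  S*(1)=-
k=0: j=0 S=126.3100 intr=2.7400 cont=8.0391 V=8.0391[hold]  S*(0)=-

price = 8.0391
boundary = - - 108.8747 117.2688
tree:
8.0391
13.0171 3.4102
20.1753 6.3746 0.6407
27.9685 11.7812 1.3249 0.0000
35.2039 20.1753 2.7400 0.0000 0.0000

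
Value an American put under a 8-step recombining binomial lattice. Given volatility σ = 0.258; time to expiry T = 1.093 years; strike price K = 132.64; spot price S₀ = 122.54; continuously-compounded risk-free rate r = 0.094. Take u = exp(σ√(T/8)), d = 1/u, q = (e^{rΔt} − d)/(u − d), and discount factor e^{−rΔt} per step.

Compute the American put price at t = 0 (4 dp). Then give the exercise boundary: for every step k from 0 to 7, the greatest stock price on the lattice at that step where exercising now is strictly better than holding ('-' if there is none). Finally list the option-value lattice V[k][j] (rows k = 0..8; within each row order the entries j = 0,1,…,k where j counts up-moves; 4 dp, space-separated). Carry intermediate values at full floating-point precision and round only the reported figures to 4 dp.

params: Δt=0.13662 u=1.10006 d=0.90904 q=0.54384 e^(-rΔt)=0.98724
t_8 payoffs: 75.4988 63.4917 48.9616 31.3782 10.1000 0.0000 0.0000 0.0000 0.0000
t_7: node(7,0) S=62.8587 payoff=69.7813 vs cont=68.0888 → 69.7813 [stop]  node(7,1) S=76.0672 payoff=56.5728 vs cont=54.8802 → 56.5728 [stop]  node(7,2) S=92.0512 payoff=40.5888 vs cont=38.8962 → 40.5888 [stop]  node(7,3) S=111.3940 payoff=21.2460 vs cont=19.5534 → 21.2460 [stop]  node(7,4) S=134.8013 payoff=0.0000 vs cont=4.5484 → 4.5484 [wait]  node(7,5) S=163.1271 payoff=0.0000 vs cont=0.0000 → 0.0000 [wait]  node(7,6) S=197.4051 payoff=0.0000 vs cont=0.0000 → 0.0000 [wait]  node(7,7) S=238.8859 payoff=0.0000 vs cont=0.0000 → 0.0000 [wait]  ⇒ S*(7)=111.3940
t_6: node(6,0) S=69.1483 payoff=63.4917 vs cont=61.7992 → 63.4917 [stop]  node(6,1) S=83.6784 payoff=48.9616 vs cont=47.2690 → 48.9616 [stop]  node(6,2) S=101.2618 payoff=31.3782 vs cont=29.6856 → 31.3782 [stop]  node(6,3) S=122.5400 payoff=10.1000 vs cont=12.0099 → 12.0099 [wait]  node(6,4) S=148.2894 payoff=0.0000 vs cont=2.0483 → 2.0483 [wait]  node(6,5) S=179.4495 payoff=0.0000 vs cont=0.0000 → 0.0000 [wait]  node(6,6) S=217.1573 payoff=0.0000 vs cont=0.0000 → 0.0000 [wait]  ⇒ S*(6)=101.2618
t_5: node(5,0) S=76.0672 payoff=56.5728 vs cont=54.8802 → 56.5728 [stop]  node(5,1) S=92.0512 payoff=40.5888 vs cont=38.8962 → 40.5888 [stop]  node(5,2) S=111.3940 payoff=21.2460 vs cont=20.5788 → 21.2460 [stop]  node(5,3) S=134.8013 payoff=0.0000 vs cont=6.5082 → 6.5082 [wait]  node(5,4) S=163.1271 payoff=0.0000 vs cont=0.9224 → 0.9224 [wait]  node(5,5) S=197.4051 payoff=0.0000 vs cont=0.0000 → 0.0000 [wait]  ⇒ S*(5)=111.3940
t_4: node(4,0) S=83.6784 payoff=48.9616 vs cont=47.2690 → 48.9616 [stop]  node(4,1) S=101.2618 payoff=31.3782 vs cont=29.6856 → 31.3782 [stop]  node(4,2) S=122.5400 payoff=10.1000 vs cont=13.0621 → 13.0621 [wait]  node(4,3) S=148.2894 payoff=0.0000 vs cont=3.4261 → 3.4261 [wait]  node(4,4) S=179.4495 payoff=0.0000 vs cont=0.4154 → 0.4154 [wait]  ⇒ S*(4)=101.2618
t_3: node(3,0) S=92.0512 payoff=40.5888 vs cont=38.8962 → 40.5888 [stop]  node(3,1) S=111.3940 payoff=21.2460 vs cont=21.1438 → 21.2460 [stop]  node(3,2) S=134.8013 payoff=0.0000 vs cont=7.7218 → 7.7218 [wait]  node(3,3) S=163.1271 payoff=0.0000 vs cont=1.7659 → 1.7659 [wait]  ⇒ S*(3)=111.3940
t_2: node(2,0) S=101.2618 payoff=31.3782 vs cont=29.6856 → 31.3782 [stop]  node(2,1) S=122.5400 payoff=10.1000 vs cont=13.7137 → 13.7137 [wait]  node(2,2) S=148.2894 payoff=0.0000 vs cont=4.4255 → 4.4255 [wait]  ⇒ S*(2)=101.2618
t_1: node(1,0) S=111.3940 payoff=21.2460 vs cont=21.4936 → 21.4936 [wait]  node(1,1) S=134.8013 payoff=0.0000 vs cont=8.5519 → 8.5519 [wait]  ⇒ S*(1)=-
t_0: node(0,0) S=122.5400 payoff=10.1000 vs cont=14.2709 → 14.2709 [wait]  ⇒ S*(0)=-

price = 14.2709
boundary = - - 101.2618 111.3940 101.2618 111.3940 101.2618 111.3940
tree:
14.2709
21.4936 8.5519
31.3782 13.7137 4.4255
40.5888 21.2460 7.7218 1.7659
48.9616 31.3782 13.0621 3.4261 0.4154
56.5728 40.5888 21.2460 6.5082 0.9224 0.0000
63.4917 48.9616 31.3782 12.0099 2.0483 0.0000 0.0000
69.7813 56.5728 40.5888 21.2460 4.5484 0.0000 0.0000 0.0000
75.4988 63.4917 48.9616 31.3782 10.1000 0.0000 0.0000 0.0000 0.0000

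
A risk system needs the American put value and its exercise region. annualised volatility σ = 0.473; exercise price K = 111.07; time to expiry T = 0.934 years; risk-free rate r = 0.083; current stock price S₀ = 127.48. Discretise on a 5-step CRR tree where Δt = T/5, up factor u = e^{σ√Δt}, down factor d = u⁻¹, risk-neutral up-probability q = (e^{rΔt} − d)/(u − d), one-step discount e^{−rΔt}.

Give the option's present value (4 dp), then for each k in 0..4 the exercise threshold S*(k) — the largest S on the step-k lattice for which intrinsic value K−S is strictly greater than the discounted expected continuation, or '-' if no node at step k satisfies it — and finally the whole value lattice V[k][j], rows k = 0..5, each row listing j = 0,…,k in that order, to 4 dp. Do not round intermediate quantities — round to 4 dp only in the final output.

price = 11.5773
boundary = - - - 69.0384 84.6982
tree:
11.5773
18.4352 4.7253
28.4485 8.4796 0.9226
42.0316 15.0542 1.8266 0.0000
54.7961 26.3718 3.6163 0.0000 0.0000
65.2006 42.0316 7.1598 0.0000 0.0000 0.0000

Δt=0.18680  u=1.22683  d=0.81511  q=0.48702  discount=0.98462
step 5 (expiry): payoffs max(K−S,0) = 65.2006 42.0316 7.1598 0.0000 0.0000 0.0000
step 4: (k=4,j=0): S=56.2739, (K−S)⁺=54.7961, hold=53.0873 ⇒ V=54.7961 exercise | (k=4,j=1): S=84.6982, (K−S)⁺=26.3718, hold=24.6630 ⇒ V=26.3718 exercise | (k=4,j=2): S=127.4800, (K−S)⁺=0.0000, hold=3.6163 ⇒ V=3.6163 continue | (k=4,j=3): S=191.8712, (K−S)⁺=0.0000, hold=0.0000 ⇒ V=0.0000 continue | (k=4,j=4): S=288.7868, (K−S)⁺=0.0000, hold=0.0000 ⇒ V=0.0000 continue  boundary S*=84.6982
step 3: (k=3,j=0): S=69.0384, (K−S)⁺=42.0316, hold=40.3228 ⇒ V=42.0316 exercise | (k=3,j=1): S=103.9102, (K−S)⁺=7.1598, hold=15.0542 ⇒ V=15.0542 continue | (k=3,j=2): S=156.3961, (K−S)⁺=0.0000, hold=1.8266 ⇒ V=1.8266 continue | (k=3,j=3): S=235.3930, (K−S)⁺=0.0000, hold=0.0000 ⇒ V=0.0000 continue  boundary S*=69.0384
step 2: (k=2,j=0): S=84.6982, (K−S)⁺=26.3718, hold=28.4485 ⇒ V=28.4485 continue | (k=2,j=1): S=127.4800, (K−S)⁺=0.0000, hold=8.4796 ⇒ V=8.4796 continue | (k=2,j=2): S=191.8712, (K−S)⁺=0.0000, hold=0.9226 ⇒ V=0.9226 continue  boundary S*=-
step 1: (k=1,j=0): S=103.9102, (K−S)⁺=7.1598, hold=18.4352 ⇒ V=18.4352 continue | (k=1,j=1): S=156.3961, (K−S)⁺=0.0000, hold=4.7253 ⇒ V=4.7253 continue  boundary S*=-
step 0: (k=0,j=0): S=127.4800, (K−S)⁺=0.0000, hold=11.5773 ⇒ V=11.5773 continue  boundary S*=-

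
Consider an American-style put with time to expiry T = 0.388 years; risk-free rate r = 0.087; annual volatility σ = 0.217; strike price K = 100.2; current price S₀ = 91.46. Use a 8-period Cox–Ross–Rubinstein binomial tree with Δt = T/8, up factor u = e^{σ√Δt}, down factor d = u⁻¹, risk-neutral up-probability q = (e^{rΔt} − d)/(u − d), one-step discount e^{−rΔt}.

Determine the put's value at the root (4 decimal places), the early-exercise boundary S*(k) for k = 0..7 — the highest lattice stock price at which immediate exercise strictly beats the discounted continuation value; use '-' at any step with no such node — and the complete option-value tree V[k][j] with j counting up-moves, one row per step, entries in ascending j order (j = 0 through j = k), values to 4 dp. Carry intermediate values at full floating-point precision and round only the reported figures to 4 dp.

price = 9.2560
boundary = - 87.1920 83.1231 87.1920 83.1231 87.1920 91.4600 95.9369
tree:
9.2560
13.0080 6.0326
17.0769 9.0325 3.4444
20.9558 13.0080 5.6110 1.5679
24.6538 17.0769 8.7739 2.8762 0.4307
28.1792 20.9558 13.0080 5.1231 0.9248 0.0000
31.5401 24.6538 17.0769 8.7400 1.9855 0.0000 0.0000
34.7441 28.1792 20.9558 13.0080 4.2631 0.0000 0.0000 0.0000
37.7986 31.5401 24.6538 17.0769 8.7400 0.0000 0.0000 0.0000 0.0000

Δt=0.04850  u=1.04895  d=0.95333  q=0.53228  discount=0.99579
step 8 (expiry): payoffs max(K−S,0) = 37.7986 31.5401 24.6538 17.0769 8.7400 0.0000 0.0000 0.0000 0.0000
step 7: (k=7,j=0): S=65.4559, (K−S)⁺=34.7441, hold=34.3222 ⇒ V=34.7441 exercise | (k=7,j=1): S=72.0208, (K−S)⁺=28.1792, hold=27.7573 ⇒ V=28.1792 exercise | (k=7,j=2): S=79.2442, (K−S)⁺=20.9558, hold=20.5339 ⇒ V=20.9558 exercise | (k=7,j=3): S=87.1920, (K−S)⁺=13.0080, hold=12.5861 ⇒ V=13.0080 exercise | (k=7,j=4): S=95.9369, (K−S)⁺=4.2631, hold=4.0707 ⇒ V=4.2631 exercise | (k=7,j=5): S=105.5590, (K−S)⁺=0.0000, hold=0.0000 ⇒ V=0.0000 continue | (k=7,j=6): S=116.1460, (K−S)⁺=0.0000, hold=0.0000 ⇒ V=0.0000 continue | (k=7,j=7): S=127.7949, (K−S)⁺=0.0000, hold=0.0000 ⇒ V=0.0000 continue  boundary S*=95.9369
step 6: (k=6,j=0): S=68.6599, (K−S)⁺=31.5401, hold=31.1182 ⇒ V=31.5401 exercise | (k=6,j=1): S=75.5462, (K−S)⁺=24.6538, hold=24.2319 ⇒ V=24.6538 exercise | (k=6,j=2): S=83.1231, (K−S)⁺=17.0769, hold=16.6550 ⇒ V=17.0769 exercise | (k=6,j=3): S=91.4600, (K−S)⁺=8.7400, hold=8.3181 ⇒ V=8.7400 exercise | (k=6,j=4): S=100.6330, (K−S)⁺=0.0000, hold=1.9855 ⇒ V=1.9855 continue | (k=6,j=5): S=110.7260, (K−S)⁺=0.0000, hold=0.0000 ⇒ V=0.0000 continue | (k=6,j=6): S=121.8313, (K−S)⁺=0.0000, hold=0.0000 ⇒ V=0.0000 continue  boundary S*=91.4600
step 5: (k=5,j=0): S=72.0208, (K−S)⁺=28.1792, hold=27.7573 ⇒ V=28.1792 exercise | (k=5,j=1): S=79.2442, (K−S)⁺=20.9558, hold=20.5339 ⇒ V=20.9558 exercise | (k=5,j=2): S=87.1920, (K−S)⁺=13.0080, hold=12.5861 ⇒ V=13.0080 exercise | (k=5,j=3): S=95.9369, (K−S)⁺=4.2631, hold=5.1231 ⇒ V=5.1231 continue | (k=5,j=4): S=105.5590, (K−S)⁺=0.0000, hold=0.9248 ⇒ V=0.9248 continue | (k=5,j=5): S=116.1460, (K−S)⁺=0.0000, hold=0.0000 ⇒ V=0.0000 continue  boundary S*=87.1920
step 4: (k=4,j=0): S=75.5462, (K−S)⁺=24.6538, hold=24.2319 ⇒ V=24.6538 exercise | (k=4,j=1): S=83.1231, (K−S)⁺=17.0769, hold=16.6550 ⇒ V=17.0769 exercise | (k=4,j=2): S=91.4600, (K−S)⁺=8.7400, hold=8.7739 ⇒ V=8.7739 continue | (k=4,j=3): S=100.6330, (K−S)⁺=0.0000, hold=2.8762 ⇒ V=2.8762 continue | (k=4,j=4): S=110.7260, (K−S)⁺=0.0000, hold=0.4307 ⇒ V=0.4307 continue  boundary S*=83.1231
step 3: (k=3,j=0): S=79.2442, (K−S)⁺=20.9558, hold=20.5339 ⇒ V=20.9558 exercise | (k=3,j=1): S=87.1920, (K−S)⁺=13.0080, hold=12.6041 ⇒ V=13.0080 exercise | (k=3,j=2): S=95.9369, (K−S)⁺=4.2631, hold=5.6110 ⇒ V=5.6110 continue | (k=3,j=3): S=105.5590, (K−S)⁺=0.0000, hold=1.5679 ⇒ V=1.5679 continue  boundary S*=87.1920
step 2: (k=2,j=0): S=83.1231, (K−S)⁺=17.0769, hold=16.6550 ⇒ V=17.0769 exercise | (k=2,j=1): S=91.4600, (K−S)⁺=8.7400, hold=9.0325 ⇒ V=9.0325 continue | (k=2,j=2): S=100.6330, (K−S)⁺=0.0000, hold=3.4444 ⇒ V=3.4444 continue  boundary S*=83.1231
step 1: (k=1,j=0): S=87.1920, (K−S)⁺=13.0080, hold=12.7412 ⇒ V=13.0080 exercise | (k=1,j=1): S=95.9369, (K−S)⁺=4.2631, hold=6.0326 ⇒ V=6.0326 continue  boundary S*=87.1920
step 0: (k=0,j=0): S=91.4600, (K−S)⁺=8.7400, hold=9.2560 ⇒ V=9.2560 continue  boundary S*=-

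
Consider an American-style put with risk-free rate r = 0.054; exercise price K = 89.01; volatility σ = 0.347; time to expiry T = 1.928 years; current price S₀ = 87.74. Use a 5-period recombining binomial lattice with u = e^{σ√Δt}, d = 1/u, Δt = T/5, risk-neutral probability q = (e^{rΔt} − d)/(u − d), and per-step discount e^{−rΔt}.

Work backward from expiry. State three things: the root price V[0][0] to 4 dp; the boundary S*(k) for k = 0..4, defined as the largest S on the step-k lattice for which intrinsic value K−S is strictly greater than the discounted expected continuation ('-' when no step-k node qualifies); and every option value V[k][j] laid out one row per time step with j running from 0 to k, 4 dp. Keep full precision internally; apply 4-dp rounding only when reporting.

params: Δt=0.38560 u=1.24045 d=0.80616 q=0.49479 e^(-rΔt)=0.97939
t_5 payoffs: 59.1357 43.0417 18.2777 0.0000 0.0000 0.0000
t_4: node(4,0) S=37.0577 payoff=51.9523 vs cont=50.1181 → 51.9523 [stop]  node(4,1) S=57.0214 payoff=31.9886 vs cont=30.1544 → 31.9886 [stop]  node(4,2) S=87.7400 payoff=1.2700 vs cont=9.0438 → 9.0438 [wait]  node(4,3) S=135.0073 payoff=0.0000 vs cont=0.0000 → 0.0000 [wait]  node(4,4) S=207.7385 payoff=0.0000 vs cont=0.0000 → 0.0000 [wait]  ⇒ S*(4)=57.0214
t_3: node(3,0) S=45.9683 payoff=43.0417 vs cont=41.2075 → 43.0417 [stop]  node(3,1) S=70.7323 payoff=18.2777 vs cont=20.2106 → 20.2106 [wait]  node(3,2) S=108.8372 payoff=0.0000 vs cont=4.4749 → 4.4749 [wait]  node(3,3) S=167.4701 payoff=0.0000 vs cont=0.0000 → 0.0000 [wait]  ⇒ S*(3)=45.9683
t_2: node(2,0) S=57.0214 payoff=31.9886 vs cont=31.0910 → 31.9886 [stop]  node(2,1) S=87.7400 payoff=1.2700 vs cont=12.1688 → 12.1688 [wait]  node(2,2) S=135.0073 payoff=0.0000 vs cont=2.2142 → 2.2142 [wait]  ⇒ S*(2)=57.0214
t_1: node(1,0) S=70.7323 payoff=18.2777 vs cont=21.7249 → 21.7249 [wait]  node(1,1) S=108.8372 payoff=0.0000 vs cont=7.0941 → 7.0941 [wait]  ⇒ S*(1)=-
t_0: node(0,0) S=87.7400 payoff=1.2700 vs cont=14.1873 → 14.1873 [wait]  ⇒ S*(0)=-

price = 14.1873
boundary = - - 57.0214 45.9683 57.0214
tree:
14.1873
21.7249 7.0941
31.9886 12.1688 2.2142
43.0417 20.2106 4.4749 0.0000
51.9523 31.9886 9.0438 0.0000 0.0000
59.1357 43.0417 18.2777 0.0000 0.0000 0.0000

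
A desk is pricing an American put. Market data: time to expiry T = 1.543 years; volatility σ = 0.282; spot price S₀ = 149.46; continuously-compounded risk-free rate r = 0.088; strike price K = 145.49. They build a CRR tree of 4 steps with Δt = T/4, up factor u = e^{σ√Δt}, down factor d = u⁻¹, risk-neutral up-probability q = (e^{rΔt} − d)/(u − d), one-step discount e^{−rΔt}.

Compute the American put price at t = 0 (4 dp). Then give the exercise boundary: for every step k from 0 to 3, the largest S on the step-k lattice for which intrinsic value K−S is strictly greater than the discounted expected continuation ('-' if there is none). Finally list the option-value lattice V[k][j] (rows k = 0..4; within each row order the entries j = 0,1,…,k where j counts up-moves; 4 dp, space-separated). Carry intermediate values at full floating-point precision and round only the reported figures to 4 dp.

Δt=0.38575, u=1.19142, d=0.83933, q=0.55439, disc=e^(-rΔt)=0.96662
k=4 terminal: V=max(K-S,0) → 71.3139 40.1982 0.0000 0.0000 0.0000
k=3: j=0 S=88.3749 intr=57.1151 cont=52.2591 V=57.1151[EX]; j=1 S=125.4468 intr=20.0432 cont=17.3147 V=20.0432[EX]; j=2 S=178.0698 intr=0.0000 cont=0.0000 V=0.0000[hold]; j=3 S=252.7672 intr=0.0000 cont=0.0000 V=0.0000[hold]  S*(3)=125.4468
k=2: j=0 S=105.2918 intr=40.1982 cont=35.3423 V=40.1982[EX]; j=1 S=149.4600 intr=0.0000 cont=8.6333 V=8.6333[hold]; j=2 S=212.1561 intr=0.0000 cont=0.0000 V=0.0000[hold]  S*(2)=105.2918
k=1: j=0 S=125.4468 intr=20.0432 cont=21.9412 V=21.9412[hold]; j=1 S=178.0698 intr=0.0000 cont=3.7186 V=3.7186[hold]  S*(1)=-
k=0: j=0 S=149.4600 intr=0.0000 cont=11.4436 V=11.4436[hold]  S*(0)=-

price = 11.4436
boundary = - - 105.2918 125.4468
tree:
11.4436
21.9412 3.7186
40.1982 8.6333 0.0000
57.1151 20.0432 0.0000 0.0000
71.3139 40.1982 0.0000 0.0000 0.0000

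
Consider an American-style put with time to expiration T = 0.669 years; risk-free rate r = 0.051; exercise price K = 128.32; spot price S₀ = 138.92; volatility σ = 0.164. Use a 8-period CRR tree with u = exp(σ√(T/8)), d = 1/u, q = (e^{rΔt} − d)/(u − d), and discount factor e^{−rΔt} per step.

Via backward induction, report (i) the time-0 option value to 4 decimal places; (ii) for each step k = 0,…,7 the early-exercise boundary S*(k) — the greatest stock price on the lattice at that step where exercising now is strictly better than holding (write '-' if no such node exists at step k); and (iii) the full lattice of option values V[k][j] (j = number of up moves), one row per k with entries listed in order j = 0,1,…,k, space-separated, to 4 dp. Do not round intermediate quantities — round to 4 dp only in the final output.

price = 2.1310
boundary = - - - - 114.9154 109.5927 114.9154 120.4966
tree:
2.1310
3.5311 0.9224
5.6997 1.6607 0.2833
8.9126 2.9325 0.5606 0.0428
13.4046 5.0512 1.1010 0.0920 0.0000
18.7273 8.4197 2.1425 0.1980 0.0000 0.0000
23.8035 13.4046 4.1229 0.4259 0.0000 0.0000 0.0000
28.6445 18.7273 7.8234 0.9162 0.0000 0.0000 0.0000 0.0000
33.2613 23.8035 13.4046 1.9711 0.0000 0.0000 0.0000 0.0000 0.0000

Δt=0.08363, u=1.04857, d=0.95368, q=0.53319, disc=e^(-rΔt)=0.99574
k=8 terminal: V=max(K-S,0) → 33.2613 23.8035 13.4046 1.9711 0.0000 0.0000 0.0000 0.0000 0.0000
k=7: j=0 S=99.6755 intr=28.6445 cont=28.0984 V=28.6445[EX]; j=1 S=109.5927 intr=18.7273 cont=18.1812 V=18.7273[EX]; j=2 S=120.4966 intr=7.8234 cont=7.2773 V=7.8234[EX]; j=3 S=132.4854 intr=0.0000 cont=0.9162 V=0.9162[hold]; j=4 S=145.6671 intr=0.0000 cont=0.0000 V=0.0000[hold]; j=5 S=160.1602 intr=0.0000 cont=0.0000 V=0.0000[hold]; j=6 S=176.0954 intr=0.0000 cont=0.0000 V=0.0000[hold]; j=7 S=193.6160 intr=0.0000 cont=0.0000 V=0.0000[hold]  S*(7)=120.4966
k=6: j=0 S=104.5165 intr=23.8035 cont=23.2574 V=23.8035[EX]; j=1 S=114.9154 intr=13.4046 cont=12.8585 V=13.4046[EX]; j=2 S=126.3489 intr=1.9711 cont=4.1229 V=4.1229[hold]; j=3 S=138.9200 intr=0.0000 cont=0.4259 V=0.4259[hold]; j=4 S=152.7418 intr=0.0000 cont=0.0000 V=0.0000[hold]; j=5 S=167.9389 intr=0.0000 cont=0.0000 V=0.0000[hold]; j=6 S=184.6480 intr=0.0000 cont=0.0000 V=0.0000[hold]  S*(6)=114.9154
k=5: j=0 S=109.5927 intr=18.7273 cont=18.1812 V=18.7273[EX]; j=1 S=120.4966 intr=7.8234 cont=8.4197 V=8.4197[hold]; j=2 S=132.4854 intr=0.0000 cont=2.1425 V=2.1425[hold]; j=3 S=145.6671 intr=0.0000 cont=0.1980 V=0.1980[hold]; j=4 S=160.1602 intr=0.0000 cont=0.0000 V=0.0000[hold]; j=5 S=176.0954 intr=0.0000 cont=0.0000 V=0.0000[hold]  S*(5)=109.5927
k=4: j=0 S=114.9154 intr=13.4046 cont=13.1751 V=13.4046[EX]; j=1 S=126.3489 intr=1.9711 cont=5.0512 V=5.0512[hold]; j=2 S=138.9200 intr=0.0000 cont=1.1010 V=1.1010[hold]; j=3 S=152.7418 intr=0.0000 cont=0.0920 V=0.0920[hold]; j=4 S=167.9389 intr=0.0000 cont=0.0000 V=0.0000[hold]  S*(4)=114.9154
k=3: j=0 S=120.4966 intr=7.8234 cont=8.9126 V=8.9126[hold]; j=1 S=132.4854 intr=0.0000 cont=2.9325 V=2.9325[hold]; j=2 S=145.6671 intr=0.0000 cont=0.5606 V=0.5606[hold]; j=3 S=160.1602 intr=0.0000 cont=0.0428 V=0.0428[hold]  S*(3)=-
k=2: j=0 S=126.3489 intr=1.9711 cont=5.6997 V=5.6997[hold]; j=1 S=138.9200 intr=0.0000 cont=1.6607 V=1.6607[hold]; j=2 S=152.7418 intr=0.0000 cont=0.2833 V=0.2833[hold]  S*(2)=-
k=1: j=0 S=132.4854 intr=0.0000 cont=3.5311 V=3.5311[hold]; j=1 S=145.6671 intr=0.0000 cont=0.9224 V=0.9224[hold]  S*(1)=-
k=0: j=0 S=138.9200 intr=0.0000 cont=2.1310 V=2.1310[hold]  S*(0)=-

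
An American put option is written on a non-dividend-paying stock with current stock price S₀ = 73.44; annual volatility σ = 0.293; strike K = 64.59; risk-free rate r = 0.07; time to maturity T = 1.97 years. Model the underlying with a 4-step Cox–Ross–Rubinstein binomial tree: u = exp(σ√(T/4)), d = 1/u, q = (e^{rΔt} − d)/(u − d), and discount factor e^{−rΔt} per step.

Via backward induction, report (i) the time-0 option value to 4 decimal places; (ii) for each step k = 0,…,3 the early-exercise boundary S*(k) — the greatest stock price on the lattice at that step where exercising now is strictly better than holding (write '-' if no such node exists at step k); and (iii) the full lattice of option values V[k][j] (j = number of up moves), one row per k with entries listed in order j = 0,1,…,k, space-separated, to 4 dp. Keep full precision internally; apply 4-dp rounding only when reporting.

price = 4.7344
boundary = - - 48.6778 39.6306
tree:
4.7344
8.8380 1.4570
15.9122 3.2326 0.0000
24.9594 7.1720 0.0000 0.0000
32.3251 15.9122 0.0000 0.0000 0.0000

params: Δt=0.49250 u=1.22829 d=0.81414 q=0.53347 e^(-rΔt)=0.96611
t_4 payoffs: 32.3251 15.9122 0.0000 0.0000 0.0000
t_3: node(3,0) S=39.6306 payoff=24.9594 vs cont=22.7706 → 24.9594 [stop]  node(3,1) S=59.7905 payoff=4.7995 vs cont=7.1720 → 7.1720 [wait]  node(3,2) S=90.2056 payoff=0.0000 vs cont=0.0000 → 0.0000 [wait]  node(3,3) S=136.0927 payoff=0.0000 vs cont=0.0000 → 0.0000 [wait]  ⇒ S*(3)=39.6306
t_2: node(2,0) S=48.6778 payoff=15.9122 vs cont=14.9461 → 15.9122 [stop]  node(2,1) S=73.4400 payoff=0.0000 vs cont=3.2326 → 3.2326 [wait]  node(2,2) S=110.7986 payoff=0.0000 vs cont=0.0000 → 0.0000 [wait]  ⇒ S*(2)=48.6778
t_1: node(1,0) S=59.7905 payoff=4.7995 vs cont=8.8380 → 8.8380 [wait]  node(1,1) S=90.2056 payoff=0.0000 vs cont=1.4570 → 1.4570 [wait]  ⇒ S*(1)=-
t_0: node(0,0) S=73.4400 payoff=0.0000 vs cont=4.7344 → 4.7344 [wait]  ⇒ S*(0)=-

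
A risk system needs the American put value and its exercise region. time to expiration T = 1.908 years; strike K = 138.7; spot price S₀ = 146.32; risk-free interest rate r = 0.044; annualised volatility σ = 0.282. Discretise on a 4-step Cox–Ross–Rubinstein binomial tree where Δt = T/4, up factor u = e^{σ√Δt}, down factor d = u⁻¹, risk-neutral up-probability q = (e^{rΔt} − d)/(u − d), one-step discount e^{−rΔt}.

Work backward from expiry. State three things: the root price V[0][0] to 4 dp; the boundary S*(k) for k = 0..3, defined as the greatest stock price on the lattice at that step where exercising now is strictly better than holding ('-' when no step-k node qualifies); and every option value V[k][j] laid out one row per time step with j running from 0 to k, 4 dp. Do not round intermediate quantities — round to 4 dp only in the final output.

price = 13.7280
boundary = - - 99.1138 81.5735
tree:
13.7280
23.7601 4.4928
39.5862 9.2795 0.0000
57.1265 19.1661 0.0000 0.0000
71.5626 39.5862 0.0000 0.0000 0.0000

Δt=0.47700, u=1.21502, d=0.82303, q=0.50557, disc=e^(-rΔt)=0.97923
k=4 terminal: V=max(K-S,0) → 71.5626 39.5862 0.0000 0.0000 0.0000
k=3: j=0 S=81.5735 intr=57.1265 cont=54.2458 V=57.1265[EX]; j=1 S=120.4256 intr=18.2744 cont=19.1661 V=19.1661[hold]; j=2 S=177.7823 intr=0.0000 cont=0.0000 V=0.0000[hold]; j=3 S=262.4571 intr=0.0000 cont=0.0000 V=0.0000[hold]  S*(3)=81.5735
k=2: j=0 S=99.1138 intr=39.5862 cont=37.1470 V=39.5862[EX]; j=1 S=146.3200 intr=0.0000 cont=9.2795 V=9.2795[hold]; j=2 S=216.0098 intr=0.0000 cont=0.0000 V=0.0000[hold]  S*(2)=99.1138
k=1: j=0 S=120.4256 intr=18.2744 cont=23.7601 V=23.7601[hold]; j=1 S=177.7823 intr=0.0000 cont=4.4928 V=4.4928[hold]  S*(1)=-
k=0: j=0 S=146.3200 intr=0.0000 cont=13.7280 V=13.7280[hold]  S*(0)=-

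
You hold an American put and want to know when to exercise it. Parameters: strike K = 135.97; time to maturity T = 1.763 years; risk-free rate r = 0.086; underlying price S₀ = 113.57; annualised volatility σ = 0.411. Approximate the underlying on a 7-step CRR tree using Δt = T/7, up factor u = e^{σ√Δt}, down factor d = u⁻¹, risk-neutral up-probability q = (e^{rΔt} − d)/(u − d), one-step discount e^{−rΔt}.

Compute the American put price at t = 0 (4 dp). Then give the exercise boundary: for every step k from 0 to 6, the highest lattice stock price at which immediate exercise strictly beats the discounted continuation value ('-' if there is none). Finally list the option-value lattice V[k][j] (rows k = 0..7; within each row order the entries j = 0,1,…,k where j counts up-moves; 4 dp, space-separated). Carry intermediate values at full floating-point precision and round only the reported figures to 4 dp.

Δt=0.25186  u=1.22908  d=0.81362  q=0.50132  discount=0.97857
step 7 (expiry): payoffs max(K−S,0) = 109.1651 95.4778 74.8014 43.5672 0.0000 0.0000 0.0000 0.0000
step 6: (k=6,j=0): S=32.9453, (K−S)⁺=103.0247, hold=100.1113 ⇒ V=103.0247 exercise | (k=6,j=1): S=49.7680, (K−S)⁺=86.2020, hold=83.2886 ⇒ V=86.2020 exercise | (k=6,j=2): S=75.1808, (K−S)⁺=60.7892, hold=57.8758 ⇒ V=60.7892 exercise | (k=6,j=3): S=113.5700, (K−S)⁺=22.4000, hold=21.2606 ⇒ V=22.4000 exercise | (k=6,j=4): S=171.5617, (K−S)⁺=0.0000, hold=0.0000 ⇒ V=0.0000 continue | (k=6,j=5): S=259.1655, (K−S)⁺=0.0000, hold=0.0000 ⇒ V=0.0000 continue | (k=6,j=6): S=391.5020, (K−S)⁺=0.0000, hold=0.0000 ⇒ V=0.0000 continue  boundary S*=113.5700
step 5: (k=5,j=0): S=40.4922, (K−S)⁺=95.4778, hold=92.5644 ⇒ V=95.4778 exercise | (k=5,j=1): S=61.1686, (K−S)⁺=74.8014, hold=71.8880 ⇒ V=74.8014 exercise | (k=5,j=2): S=92.4028, (K−S)⁺=43.5672, hold=40.6538 ⇒ V=43.5672 exercise | (k=5,j=3): S=139.5861, (K−S)⁺=0.0000, hold=10.9311 ⇒ V=10.9311 continue | (k=5,j=4): S=210.8622, (K−S)⁺=0.0000, hold=0.0000 ⇒ V=0.0000 continue | (k=5,j=5): S=318.5339, (K−S)⁺=0.0000, hold=0.0000 ⇒ V=0.0000 continue  boundary S*=92.4028
step 4: (k=4,j=0): S=49.7680, (K−S)⁺=86.2020, hold=83.2886 ⇒ V=86.2020 exercise | (k=4,j=1): S=75.1808, (K−S)⁺=60.7892, hold=57.8758 ⇒ V=60.7892 exercise | (k=4,j=2): S=113.5700, (K−S)⁺=22.4000, hold=26.6231 ⇒ V=26.6231 continue | (k=4,j=3): S=171.5617, (K−S)⁺=0.0000, hold=5.3343 ⇒ V=5.3343 continue | (k=4,j=4): S=259.1655, (K−S)⁺=0.0000, hold=0.0000 ⇒ V=0.0000 continue  boundary S*=75.1808
step 3: (k=3,j=0): S=61.1686, (K−S)⁺=74.8014, hold=71.8880 ⇒ V=74.8014 exercise | (k=3,j=1): S=92.4028, (K−S)⁺=43.5672, hold=42.7255 ⇒ V=43.5672 exercise | (k=3,j=2): S=139.5861, (K−S)⁺=0.0000, hold=15.6088 ⇒ V=15.6088 continue | (k=3,j=3): S=210.8622, (K−S)⁺=0.0000, hold=2.6031 ⇒ V=2.6031 continue  boundary S*=92.4028
step 2: (k=2,j=0): S=75.1808, (K−S)⁺=60.7892, hold=57.8758 ⇒ V=60.7892 exercise | (k=2,j=1): S=113.5700, (K−S)⁺=22.4000, hold=28.9179 ⇒ V=28.9179 continue | (k=2,j=2): S=171.5617, (K−S)⁺=0.0000, hold=8.8941 ⇒ V=8.8941 continue  boundary S*=75.1808
step 1: (k=1,j=0): S=92.4028, (K−S)⁺=43.5672, hold=43.8513 ⇒ V=43.8513 continue | (k=1,j=1): S=139.5861, (K−S)⁺=0.0000, hold=18.4750 ⇒ V=18.4750 continue  boundary S*=-
step 0: (k=0,j=0): S=113.5700, (K−S)⁺=22.4000, hold=30.4627 ⇒ V=30.4627 continue  boundary S*=-

price = 30.4627
boundary = - - 75.1808 92.4028 75.1808 92.4028 113.5700
tree:
30.4627
43.8513 18.4750
60.7892 28.9179 8.8941
74.8014 43.5672 15.6088 2.6031
86.2020 60.7892 26.6231 5.3343 0.0000
95.4778 74.8014 43.5672 10.9311 0.0000 0.0000
103.0247 86.2020 60.7892 22.4000 0.0000 0.0000 0.0000
109.1651 95.4778 74.8014 43.5672 0.0000 0.0000 0.0000 0.0000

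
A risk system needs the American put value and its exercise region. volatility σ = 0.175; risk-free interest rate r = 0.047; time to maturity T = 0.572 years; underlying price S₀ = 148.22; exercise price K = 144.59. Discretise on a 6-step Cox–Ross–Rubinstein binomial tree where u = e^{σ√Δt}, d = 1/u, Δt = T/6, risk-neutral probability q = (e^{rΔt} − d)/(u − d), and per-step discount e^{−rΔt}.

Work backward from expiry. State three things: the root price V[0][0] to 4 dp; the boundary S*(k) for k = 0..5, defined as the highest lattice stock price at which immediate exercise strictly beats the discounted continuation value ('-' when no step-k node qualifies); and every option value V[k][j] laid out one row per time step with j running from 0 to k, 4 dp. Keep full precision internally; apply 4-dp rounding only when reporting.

price = 4.7503
boundary = - - - 126.0399 119.4102 126.0399
tree:
4.7503
7.7740 2.0880
12.2782 3.8140 0.5631
18.5501 6.7766 1.1983 0.0000
25.1798 11.5693 2.5504 0.0000 0.0000
31.4607 18.5501 5.4280 0.0000 0.0000 0.0000
37.4112 25.1798 11.5525 0.0000 0.0000 0.0000 0.0000

Δt=0.09533, u=1.05552, d=0.94740, q=0.52803, disc=e^(-rΔt)=0.99553
k=6 terminal: V=max(K-S,0) → 37.4112 25.1798 11.5525 0.0000 0.0000 0.0000 0.0000
k=5: j=0 S=113.1293 intr=31.4607 cont=30.8142 V=31.4607[EX]; j=1 S=126.0399 intr=18.5501 cont=17.9037 V=18.5501[EX]; j=2 S=140.4237 intr=4.1663 cont=5.4280 V=5.4280[hold]; j=3 S=156.4491 intr=0.0000 cont=0.0000 V=0.0000[hold]; j=4 S=174.3033 intr=0.0000 cont=0.0000 V=0.0000[hold]; j=5 S=194.1951 intr=0.0000 cont=0.0000 V=0.0000[hold]  S*(5)=126.0399
k=4: j=0 S=119.4102 intr=25.1798 cont=24.5333 V=25.1798[EX]; j=1 S=133.0375 intr=11.5525 cont=11.5693 V=11.5693[hold]; j=2 S=148.2200 intr=0.0000 cont=2.5504 V=2.5504[hold]; j=3 S=165.1351 intr=0.0000 cont=0.0000 V=0.0000[hold]; j=4 S=183.9806 intr=0.0000 cont=0.0000 V=0.0000[hold]  S*(4)=119.4102
k=3: j=0 S=126.0399 intr=18.5501 cont=17.9126 V=18.5501[EX]; j=1 S=140.4237 intr=4.1663 cont=6.7766 V=6.7766[hold]; j=2 S=156.4491 intr=0.0000 cont=1.1983 V=1.1983[hold]; j=3 S=174.3033 intr=0.0000 cont=0.0000 V=0.0000[hold]  S*(3)=126.0399
k=2: j=0 S=133.0375 intr=11.5525 cont=12.2782 V=12.2782[hold]; j=1 S=148.2200 intr=0.0000 cont=3.8140 V=3.8140[hold]; j=2 S=165.1351 intr=0.0000 cont=0.5631 V=0.5631[hold]  S*(2)=-
k=1: j=0 S=140.4237 intr=4.1663 cont=7.7740 V=7.7740[hold]; j=1 S=156.4491 intr=0.0000 cont=2.0880 V=2.0880[hold]  S*(1)=-
k=0: j=0 S=148.2200 intr=0.0000 cont=4.7503 V=4.7503[hold]  S*(0)=-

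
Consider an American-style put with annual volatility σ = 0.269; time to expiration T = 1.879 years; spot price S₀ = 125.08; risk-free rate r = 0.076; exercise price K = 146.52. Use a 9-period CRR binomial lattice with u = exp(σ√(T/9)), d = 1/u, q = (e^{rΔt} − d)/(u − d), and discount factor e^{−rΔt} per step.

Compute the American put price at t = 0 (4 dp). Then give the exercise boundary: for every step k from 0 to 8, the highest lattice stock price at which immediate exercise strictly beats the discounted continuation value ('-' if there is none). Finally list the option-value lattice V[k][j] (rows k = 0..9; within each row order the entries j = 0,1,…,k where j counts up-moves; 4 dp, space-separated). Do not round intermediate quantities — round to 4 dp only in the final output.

price = 24.7621
boundary = - 110.6134 97.8200 110.6134 97.8200 110.6134 97.8200 110.6134 125.0800
tree:
24.7621
35.9066 15.7863
48.7000 24.1815 8.9389
60.0137 35.9066 14.6820 4.1990
70.0189 48.7000 23.3874 7.5311 1.4193
78.8669 60.0137 35.9066 13.1717 2.8384 0.2245
86.6915 70.0189 48.7000 22.2740 5.6295 0.4897 0.0000
93.6112 78.8669 60.0137 35.9066 11.0543 1.0680 0.0000 0.0000
99.7306 86.6915 70.0189 48.7000 21.4400 2.3296 0.0000 0.0000 0.0000
105.1422 93.6112 78.8669 60.0137 35.9066 5.0814 0.0000 0.0000 0.0000 0.0000

Δt=0.20878  u=1.13078  d=0.88434  q=0.53421  discount=0.98426
step 9 (expiry): payoffs max(K−S,0) = 105.1422 93.6112 78.8669 60.0137 35.9066 5.0814 0.0000 0.0000 0.0000 0.0000
step 8: (k=8,j=0): S=46.7894, (K−S)⁺=99.7306, hold=97.4241 ⇒ V=99.7306 exercise | (k=8,j=1): S=59.8285, (K−S)⁺=86.6915, hold=84.3850 ⇒ V=86.6915 exercise | (k=8,j=2): S=76.5011, (K−S)⁺=70.0189, hold=67.7124 ⇒ V=70.0189 exercise | (k=8,j=3): S=97.8200, (K−S)⁺=48.7000, hold=46.3935 ⇒ V=48.7000 exercise | (k=8,j=4): S=125.0800, (K−S)⁺=21.4400, hold=19.1335 ⇒ V=21.4400 exercise | (k=8,j=5): S=159.9366, (K−S)⁺=0.0000, hold=2.3296 ⇒ V=2.3296 continue | (k=8,j=6): S=204.5069, (K−S)⁺=0.0000, hold=0.0000 ⇒ V=0.0000 continue | (k=8,j=7): S=261.4978, (K−S)⁺=0.0000, hold=0.0000 ⇒ V=0.0000 continue | (k=8,j=8): S=334.3706, (K−S)⁺=0.0000, hold=0.0000 ⇒ V=0.0000 continue  boundary S*=125.0800
step 7: (k=7,j=0): S=52.9088, (K−S)⁺=93.6112, hold=91.3047 ⇒ V=93.6112 exercise | (k=7,j=1): S=67.6531, (K−S)⁺=78.8669, hold=76.5604 ⇒ V=78.8669 exercise | (k=7,j=2): S=86.5063, (K−S)⁺=60.0137, hold=57.7072 ⇒ V=60.0137 exercise | (k=7,j=3): S=110.6134, (K−S)⁺=35.9066, hold=33.6001 ⇒ V=35.9066 exercise | (k=7,j=4): S=141.4386, (K−S)⁺=5.0814, hold=11.0543 ⇒ V=11.0543 continue | (k=7,j=5): S=180.8539, (K−S)⁺=0.0000, hold=1.0680 ⇒ V=1.0680 continue | (k=7,j=6): S=231.2533, (K−S)⁺=0.0000, hold=0.0000 ⇒ V=0.0000 continue | (k=7,j=7): S=295.6977, (K−S)⁺=0.0000, hold=0.0000 ⇒ V=0.0000 continue  boundary S*=110.6134
step 6: (k=6,j=0): S=59.8285, (K−S)⁺=86.6915, hold=84.3850 ⇒ V=86.6915 exercise | (k=6,j=1): S=76.5011, (K−S)⁺=70.0189, hold=67.7124 ⇒ V=70.0189 exercise | (k=6,j=2): S=97.8200, (K−S)⁺=48.7000, hold=46.3935 ⇒ V=48.7000 exercise | (k=6,j=3): S=125.0800, (K−S)⁺=21.4400, hold=22.2740 ⇒ V=22.2740 continue | (k=6,j=4): S=159.9366, (K−S)⁺=0.0000, hold=5.6295 ⇒ V=5.6295 continue | (k=6,j=5): S=204.5069, (K−S)⁺=0.0000, hold=0.4897 ⇒ V=0.4897 continue | (k=6,j=6): S=261.4978, (K−S)⁺=0.0000, hold=0.0000 ⇒ V=0.0000 continue  boundary S*=97.8200
step 5: (k=5,j=0): S=67.6531, (K−S)⁺=78.8669, hold=76.5604 ⇒ V=78.8669 exercise | (k=5,j=1): S=86.5063, (K−S)⁺=60.0137, hold=57.7072 ⇒ V=60.0137 exercise | (k=5,j=2): S=110.6134, (K−S)⁺=35.9066, hold=34.0386 ⇒ V=35.9066 exercise | (k=5,j=3): S=141.4386, (K−S)⁺=5.0814, hold=13.1717 ⇒ V=13.1717 continue | (k=5,j=4): S=180.8539, (K−S)⁺=0.0000, hold=2.8384 ⇒ V=2.8384 continue | (k=5,j=5): S=231.2533, (K−S)⁺=0.0000, hold=0.2245 ⇒ V=0.2245 continue  boundary S*=110.6134
step 4: (k=4,j=0): S=76.5011, (K−S)⁺=70.0189, hold=67.7124 ⇒ V=70.0189 exercise | (k=4,j=1): S=97.8200, (K−S)⁺=48.7000, hold=46.3935 ⇒ V=48.7000 exercise | (k=4,j=2): S=125.0800, (K−S)⁺=21.4400, hold=23.3874 ⇒ V=23.3874 continue | (k=4,j=3): S=159.9366, (K−S)⁺=0.0000, hold=7.5311 ⇒ V=7.5311 continue | (k=4,j=4): S=204.5069, (K−S)⁺=0.0000, hold=1.4193 ⇒ V=1.4193 continue  boundary S*=97.8200
step 3: (k=3,j=0): S=86.5063, (K−S)⁺=60.0137, hold=57.7072 ⇒ V=60.0137 exercise | (k=3,j=1): S=110.6134, (K−S)⁺=35.9066, hold=34.6240 ⇒ V=35.9066 exercise | (k=3,j=2): S=141.4386, (K−S)⁺=5.0814, hold=14.6820 ⇒ V=14.6820 continue | (k=3,j=3): S=180.8539, (K−S)⁺=0.0000, hold=4.1990 ⇒ V=4.1990 continue  boundary S*=110.6134
step 2: (k=2,j=0): S=97.8200, (K−S)⁺=48.7000, hold=46.3935 ⇒ V=48.7000 exercise | (k=2,j=1): S=125.0800, (K−S)⁺=21.4400, hold=24.1815 ⇒ V=24.1815 continue | (k=2,j=2): S=159.9366, (K−S)⁺=0.0000, hold=8.9389 ⇒ V=8.9389 continue  boundary S*=97.8200
step 1: (k=1,j=0): S=110.6134, (K−S)⁺=35.9066, hold=35.0415 ⇒ V=35.9066 exercise | (k=1,j=1): S=141.4386, (K−S)⁺=5.0814, hold=15.7863 ⇒ V=15.7863 continue  boundary S*=110.6134
step 0: (k=0,j=0): S=125.0800, (K−S)⁺=21.4400, hold=24.7621 ⇒ V=24.7621 continue  boundary S*=-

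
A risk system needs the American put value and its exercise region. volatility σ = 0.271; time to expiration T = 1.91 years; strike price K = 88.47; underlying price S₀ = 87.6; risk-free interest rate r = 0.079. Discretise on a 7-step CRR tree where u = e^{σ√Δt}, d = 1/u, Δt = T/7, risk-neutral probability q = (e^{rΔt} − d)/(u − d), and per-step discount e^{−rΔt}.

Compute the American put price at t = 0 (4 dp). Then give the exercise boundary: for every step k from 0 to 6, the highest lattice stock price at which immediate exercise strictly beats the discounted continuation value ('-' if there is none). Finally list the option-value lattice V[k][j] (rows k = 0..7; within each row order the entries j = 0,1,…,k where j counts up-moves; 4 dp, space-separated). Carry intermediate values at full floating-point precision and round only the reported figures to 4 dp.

Δt=0.27286, u=1.15207, d=0.86800, q=0.54138, disc=e^(-rΔt)=0.97867
k=7 terminal: V=max(K-S,0) → 55.9495 45.3069 31.1812 12.4328 0.0000 0.0000 0.0000 0.0000
k=6: j=0 S=37.4658 intr=51.0042 cont=49.1176 V=51.0042[EX]; j=1 S=49.7269 intr=38.7431 cont=36.8565 V=38.7431[EX]; j=2 S=66.0006 intr=22.4694 cont=20.5828 V=22.4694[EX]; j=3 S=87.6000 intr=0.8700 cont=5.5804 V=5.5804[hold]; j=4 S=116.2681 intr=0.0000 cont=0.0000 V=0.0000[hold]; j=5 S=154.3181 intr=0.0000 cont=0.0000 V=0.0000[hold]; j=6 S=204.8205 intr=0.0000 cont=0.0000 V=0.0000[hold]  S*(6)=66.0006
k=5: j=0 S=43.1631 intr=45.3069 cont=43.4202 V=45.3069[EX]; j=1 S=57.2888 intr=31.1812 cont=29.2946 V=31.1812[EX]; j=2 S=76.0372 intr=12.4328 cont=13.0419 V=13.0419[hold]; j=3 S=100.9212 intr=0.0000 cont=2.5047 V=2.5047[hold]; j=4 S=133.9488 intr=0.0000 cont=0.0000 V=0.0000[hold]; j=5 S=177.7850 intr=0.0000 cont=0.0000 V=0.0000[hold]  S*(5)=57.2888
k=4: j=0 S=49.7269 intr=38.7431 cont=36.8565 V=38.7431[EX]; j=1 S=66.0006 intr=22.4694 cont=20.9055 V=22.4694[EX]; j=2 S=87.6000 intr=0.8700 cont=7.1809 V=7.1809[hold]; j=3 S=116.2681 intr=0.0000 cont=1.1242 V=1.1242[hold]; j=4 S=154.3181 intr=0.0000 cont=0.0000 V=0.0000[hold]  S*(4)=66.0006
k=3: j=0 S=57.2888 intr=31.1812 cont=29.2946 V=31.1812[EX]; j=1 S=76.0372 intr=12.4328 cont=13.8899 V=13.8899[hold]; j=2 S=100.9212 intr=0.0000 cont=3.8187 V=3.8187[hold]; j=3 S=133.9488 intr=0.0000 cont=0.5046 V=0.5046[hold]  S*(3)=57.2888
k=2: j=0 S=66.0006 intr=22.4694 cont=21.3548 V=22.4694[EX]; j=1 S=87.6000 intr=0.8700 cont=8.2577 V=8.2577[hold]; j=2 S=116.2681 intr=0.0000 cont=1.9814 V=1.9814[hold]  S*(2)=66.0006
k=1: j=0 S=76.0372 intr=12.4328 cont=14.4604 V=14.4604[hold]; j=1 S=100.9212 intr=0.0000 cont=4.7562 V=4.7562[hold]  S*(1)=-
k=0: j=0 S=87.6000 intr=0.8700 cont=9.0105 V=9.0105[hold]  S*(0)=-

price = 9.0105
boundary = - - 66.0006 57.2888 66.0006 57.2888 66.0006
tree:
9.0105
14.4604 4.7562
22.4694 8.2577 1.9814
31.1812 13.8899 3.8187 0.5046
38.7431 22.4694 7.1809 1.1242 0.0000
45.3069 31.1812 13.0419 2.5047 0.0000 0.0000
51.0042 38.7431 22.4694 5.5804 0.0000 0.0000 0.0000
55.9495 45.3069 31.1812 12.4328 0.0000 0.0000 0.0000 0.0000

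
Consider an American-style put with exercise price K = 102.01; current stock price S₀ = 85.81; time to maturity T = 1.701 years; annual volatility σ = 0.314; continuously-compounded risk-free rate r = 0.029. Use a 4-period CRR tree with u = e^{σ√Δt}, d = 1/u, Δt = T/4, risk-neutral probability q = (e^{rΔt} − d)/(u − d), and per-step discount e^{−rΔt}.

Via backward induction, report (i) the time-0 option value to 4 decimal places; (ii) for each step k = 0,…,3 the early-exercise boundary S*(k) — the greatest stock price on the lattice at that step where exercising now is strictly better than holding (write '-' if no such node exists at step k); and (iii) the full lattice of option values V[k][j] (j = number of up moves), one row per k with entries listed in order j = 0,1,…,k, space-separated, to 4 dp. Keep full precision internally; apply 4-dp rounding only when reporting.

price = 22.8444
boundary = - - 56.9748 69.9214
tree:
22.8444
32.8519 12.5546
45.0352 20.4552 4.2890
55.5846 32.0886 8.3355 0.0000
64.1807 45.0352 16.2000 0.0000 0.0000

Δt=0.42525  u=1.22723  d=0.81484  q=0.47908  discount=0.98774
step 4 (expiry): payoffs max(K−S,0) = 64.1807 45.0352 16.2000 0.0000 0.0000
step 3: (k=3,j=0): S=46.4254, (K−S)⁺=55.5846, hold=54.3343 ⇒ V=55.5846 exercise | (k=3,j=1): S=69.9214, (K−S)⁺=32.0886, hold=30.8383 ⇒ V=32.0886 exercise | (k=3,j=2): S=105.3090, (K−S)⁺=0.0000, hold=8.3355 ⇒ V=8.3355 continue | (k=3,j=3): S=158.6063, (K−S)⁺=0.0000, hold=0.0000 ⇒ V=0.0000 continue  boundary S*=69.9214
step 2: (k=2,j=0): S=56.9748, (K−S)⁺=45.0352, hold=43.7849 ⇒ V=45.0352 exercise | (k=2,j=1): S=85.8100, (K−S)⁺=16.2000, hold=20.4552 ⇒ V=20.4552 continue | (k=2,j=2): S=129.2388, (K−S)⁺=0.0000, hold=4.2890 ⇒ V=4.2890 continue  boundary S*=56.9748
step 1: (k=1,j=0): S=69.9214, (K−S)⁺=32.0886, hold=32.8519 ⇒ V=32.8519 continue | (k=1,j=1): S=105.3090, (K−S)⁺=0.0000, hold=12.5546 ⇒ V=12.5546 continue  boundary S*=-
step 0: (k=0,j=0): S=85.8100, (K−S)⁺=16.2000, hold=22.8444 ⇒ V=22.8444 continue  boundary S*=-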